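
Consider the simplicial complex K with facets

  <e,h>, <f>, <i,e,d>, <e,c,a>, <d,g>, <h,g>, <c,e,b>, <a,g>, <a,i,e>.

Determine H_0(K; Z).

H_0 = Z^2.

Fix the vertex order a < b < c < d < e < f < g < h < i and write every simplex with vertices in increasing order. Then dim K = 2 and the simplices of K are:

  0-simplices (9): a, b, c, d, e, f, g, h, i
  1-simplices (13): ac, ae, ag, ai, bc, be, ce, de, dg, di, eh, ei, gh
  2-simplices (4): ace, aei, bce, dei

so the chain groups are C_0 ≅ Z^9, C_1 ≅ Z^13, C_2 ≅ Z^4.

∂_1: C_1 → C_0 maps an edge to its endpoints' difference, ∂[p,q] = q − p. For instance
  ∂ae = e − a.
The resulting 9×13 matrix has rank 7, and its Smith normal form has invariant factors (1,1,1,1,1,1,1).

The boundary map ∂_2: C_2 → C_1 maps a triangle to the signed sum of its edges. For instance
  ∂bce = ce − be + bc,
  ∂aei = ei − ai + ae.
The 13×4 boundary matrix has rank 4 and Smith normal form diag(1,1,1,1).

From H_k ≅ ker(∂_k) / im(∂_{k+1}) we obtain:

  H_0: rank C_0 − rank ∂_1 = 9 − 7 = 2, and the invariant factors of ∂_1 are all 1, so H_0 ≅ Z^2.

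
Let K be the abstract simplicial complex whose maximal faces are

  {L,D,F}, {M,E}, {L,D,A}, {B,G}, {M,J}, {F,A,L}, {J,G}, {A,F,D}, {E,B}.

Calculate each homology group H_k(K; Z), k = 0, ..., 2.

Take the total order A < B < D < E < F < G < J < L < M on the vertex set. Then K (dimension 2) consists of the simplices:

  0-simplices (9): A, B, D, E, F, G, J, L, M
  1-simplices (11): AD, AF, AL, BE, BG, DF, DL, EM, FL, GJ, JM
  2-simplices (4): ADF, ADL, AFL, DFL

giving chain groups C_0 ≅ Z^9, C_1 ≅ Z^11, C_2 ≅ Z^4.

∂_1: C_1 → C_0 maps an edge to its endpoints' difference, ∂[p,q] = q − p.
As a 9×11 matrix over Z this has rank 7, with invariant factors (1,1,1,1,1,1,1).

Boundary ∂_2: C_2 → C_1 maps a triangle to the signed sum of its edges. For instance
  ∂DFL = FL − DL + DF,
  ∂AFL = FL − AL + AF.
As a 11×4 matrix over Z this has rank 3, with invariant factors (1,1,1).

Reading off H_k = ker ∂_k / im ∂_{k+1}:

  H_0: rank C_0 − rank ∂_1 = 9 − 7 = 2, and the invariant factors of ∂_1 are all 1, so H_0 ≅ Z^2.
  H_1: rank ker ∂_1 − rank ∂_2 = (11 − 7) − 3 = 1, and the invariant factors of ∂_2 are all 1, so H_1 ≅ Z.
  H_2: rank ker ∂_2 − rank ∂_3 = (4 − 3) − 0 = 1, and there is no ∂_3, so H_2 ≅ Z.

As a check, the Euler characteristic is 9 − 11 + 4 = 2, which agrees with 2 − 1 + 1 = 2.
(K is a triangulation of the disjoint union of the circle S^1 and the 2-sphere S^2.)

H_0 = Z^2,  H_1 = Z,  H_2 = Z.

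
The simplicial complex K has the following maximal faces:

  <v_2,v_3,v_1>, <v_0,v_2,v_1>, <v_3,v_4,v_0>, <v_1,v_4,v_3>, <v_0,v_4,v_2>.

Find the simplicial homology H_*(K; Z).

Take the total order v_0 < v_1 < v_2 < v_3 < v_4 on the vertex set. Then K (dimension 2) consists of the simplices:

  0-simplices (5): [v_0], [v_1], [v_2], [v_3], [v_4]
  1-simplices (10): [v_0,v_1], [v_0,v_2], [v_0,v_3], [v_0,v_4], [v_1,v_2], [v_1,v_3], [v_1,v_4], [v_2,v_3], [v_2,v_4], [v_3,v_4]
  2-simplices (5): [v_0,v_1,v_2], [v_0,v_2,v_4], [v_0,v_3,v_4], [v_1,v_2,v_3], [v_1,v_3,v_4]

so the chain groups are C_0 ≅ Z^5, C_1 ≅ Z^10, C_2 ≅ Z^5.

The boundary map ∂_1: C_1 → C_0 is given by ∂[p,q] = [q] − [p]. For instance
  ∂[v_2,v_4] = [v_4] − [v_2].
The resulting 5×10 matrix has rank 4, and its Smith normal form has invariant factors (1,1,1,1).

Boundary ∂_2: C_2 → C_1 maps a triangle to the signed sum of its edges. For instance
  ∂[v_0,v_2,v_4] = [v_2,v_4] − [v_0,v_4] + [v_0,v_2],
  ∂[v_0,v_3,v_4] = [v_3,v_4] − [v_0,v_4] + [v_0,v_3].
As a 10×5 matrix over Z this has rank 5, with invariant factors (1,1,1,1,1).

Reading off H_k = ker ∂_k / im ∂_{k+1}:

  H_0: rank C_0 − rank ∂_1 = 5 − 4 = 1, and the invariant factors of ∂_1 are all 1, so H_0 = Z.
  H_1: rank ker ∂_1 − rank ∂_2 = (10 − 4) − 5 = 1, and the invariant factors of ∂_2 are all 1, so H_1 = Z.
  H_2: rank ker ∂_2 − rank ∂_3 = (5 − 5) − 0 = 0, and there is no ∂_3, so H_2 = 0.

As a check, the Euler characteristic is 5 − 10 + 5 = 0, which agrees with 1 − 1 + 0 = 0.

H_0 = Z,  H_1 = Z,  H_2 = 0.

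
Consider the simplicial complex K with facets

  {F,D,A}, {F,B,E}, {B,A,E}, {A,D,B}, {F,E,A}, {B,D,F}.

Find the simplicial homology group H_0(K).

H_0 = Z.

Take the total order A < B < D < E < F on the vertex set. Then K (dimension 2) consists of the simplices:

  0-simplices (5): A, B, D, E, F
  1-simplices (9): AB, AD, AE, AF, BD, BE, BF, DF, EF
  2-simplices (6): ABD, ABE, ADF, AEF, BDF, BEF

so the chain groups are C_0 ≅ Z^5, C_1 ≅ Z^9, C_2 ≅ Z^6.

The boundary map ∂_1: C_1 → C_0 maps an edge to its endpoints' difference, ∂[p,q] = q − p.
As a 5×9 matrix over Z this has rank 4, with invariant factors (1,1,1,1).

The boundary map ∂_2: C_2 → C_1 maps a triangle to the signed sum of its edges. For instance
  ∂AEF = EF − AF + AE,
  ∂ABE = BE − AE + AB.
As a 9×6 matrix over Z this has rank 5, with invariant factors (1,1,1,1,1).

Reading off H_k = ker ∂_k / im ∂_{k+1}:

  H_0: rank C_0 − rank ∂_1 = 5 − 4 = 1, and the invariant factors of ∂_1 are all 1, so H_0 = Z.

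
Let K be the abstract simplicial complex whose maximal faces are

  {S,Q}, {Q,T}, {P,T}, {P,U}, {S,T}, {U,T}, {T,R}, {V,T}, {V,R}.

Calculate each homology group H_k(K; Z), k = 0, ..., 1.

H_0 = Z,  H_1 = Z^3.

Order the vertices as P < Q < R < S < T < U < V. Listing each simplex with vertices in this order, K has dimension 1 with simplices:

  0-simplices (7): P, Q, R, S, T, U, V
  1-simplices (9): PT, PU, QS, QT, RT, RV, ST, TU, TV

so the chain groups are C_0 ≅ Z^7, C_1 ≅ Z^9.

Boundary ∂_1: C_1 → C_0 maps an edge to its endpoints' difference, ∂[p,q] = q − p.
This gives a 7×9 integer matrix of rank 6; reducing to Smith normal form yields diagonal entries (1,1,1,1,1,1).

Reading off H_k = ker ∂_k / im ∂_{k+1}:

  H_0: rank C_0 − rank ∂_1 = 7 − 6 = 1, and the invariant factors of ∂_1 are all 1, so H_0 = Z.
  H_1: rank ker ∂_1 − rank ∂_2 = (9 − 6) − 0 = 3, and there is no ∂_2, so H_1 = Z^3.

As a check, the Euler characteristic is 7 − 9 = -2, which agrees with 1 − 3 = -2.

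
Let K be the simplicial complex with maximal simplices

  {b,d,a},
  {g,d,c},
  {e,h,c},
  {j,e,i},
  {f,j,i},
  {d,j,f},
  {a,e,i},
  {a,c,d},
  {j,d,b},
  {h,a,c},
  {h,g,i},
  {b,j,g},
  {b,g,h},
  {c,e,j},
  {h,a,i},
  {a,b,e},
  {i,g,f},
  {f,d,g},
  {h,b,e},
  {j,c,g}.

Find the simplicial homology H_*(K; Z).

Order the vertices as a < b < c < d < e < f < g < h < i < j. Listing each simplex with vertices in this order, K has dimension 2 with simplices:

  0-simplices (10): a, b, c, d, e, f, g, h, i, j
  1-simplices (30): ab, ac, ad, ae, ah, ai, bd, be, bg, bh, bj, cd, ce, cg, ch, cj, df, dg, dj, eh, ei, ej, fg, fi, fj, gh, gi, gj, hi, ij
  2-simplices (20): abd, abe, acd, ach, aei, ahi, bdj, beh, bgh, bgj, cdg, ceh, cej, cgj, dfg, dfj, eij, fgi, fij, ghi

Hence C_0 ≅ Z^10, C_1 ≅ Z^30, C_2 ≅ Z^20.

The boundary map ∂_1: C_1 → C_0 sends each edge [p,q] (with p < q) to q − p.
This gives a 10×30 integer matrix of rank 9; reducing to Smith normal form yields diagonal entries (1,1,1,1,1,1,1,1,1).

The boundary map ∂_2: C_2 → C_1 acts by ∂[p,q,r] = [q,r] − [p,r] + [p,q]. For instance
  ∂bgh = gh − bh + bg,
  ∂aei = ei − ai + ae.
The 30×20 boundary matrix has rank 20 and Smith normal form diag(1,1,1,1,1,1,1,1,1,1,1,1,1,1,1,1,1,1,1,2).

From H_k ≅ ker(∂_k) / im(∂_{k+1}) we obtain:

  H_0: rank C_0 − rank ∂_1 = 10 − 9 = 1, and the invariant factors of ∂_1 are all 1, so H_0 = Z.
  H_1: rank ker ∂_1 − rank ∂_2 = (30 − 9) − 20 = 1, and ∂_2 has invariant factor 2 > 1, so H_1 = Z ⊕ Z/2Z.
  H_2: rank ker ∂_2 − rank ∂_3 = (20 − 20) − 0 = 0, and there is no ∂_3, so H_2 = 0.

(K is a triangulation of the Klein bottle.)

H_0 ≅ Z,  H_1 ≅ Z ⊕ Z/2Z,  H_2 = 0.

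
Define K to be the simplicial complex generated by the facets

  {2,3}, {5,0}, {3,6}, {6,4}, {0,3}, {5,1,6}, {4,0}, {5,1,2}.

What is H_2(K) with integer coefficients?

Take the total order 0 < 1 < 2 < 3 < 4 < 5 < 6 on the vertex set. Then K (dimension 2) consists of the simplices:

  0-simplices (7): [0], [1], [2], [3], [4], [5], [6]
  1-simplices (11): [0,3], [0,4], [0,5], [1,2], [1,5], [1,6], [2,3], [2,5], [3,6], [4,6], [5,6]
  2-simplices (2): [1,2,5], [1,5,6]

Hence C_0 ≅ Z^7, C_1 ≅ Z^11, C_2 ≅ Z^2.

∂_1: C_1 → C_0 sends each edge [p,q] (with p < q) to q − p. For instance
  ∂[3,6] = [6] − [3].
The resulting 7×11 matrix has rank 6, and its Smith normal form has invariant factors (1,1,1,1,1,1).

Boundary ∂_2: C_2 → C_1 maps a triangle to the signed sum of its edges. For instance
  ∂[1,2,5] = [2,5] − [1,5] + [1,2],
  ∂[1,5,6] = [5,6] − [1,6] + [1,5].
The resulting 11×2 matrix has rank 2, and its Smith normal form has invariant factors (1,1).

Computing H_k = (kernel of ∂_k) / (image of ∂_{k+1}):

  H_2: rank ker ∂_2 − rank ∂_3 = (2 − 2) − 0 = 0, and there is no ∂_3, so H_2 ≅ 0.

H_2 = 0.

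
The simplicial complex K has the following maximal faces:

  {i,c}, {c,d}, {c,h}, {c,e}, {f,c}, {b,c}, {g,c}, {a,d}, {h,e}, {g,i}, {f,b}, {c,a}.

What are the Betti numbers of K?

Fix the vertex order a < b < c < d < e < f < g < h < i and write every simplex with vertices in increasing order. Then dim K = 1 and the simplices of K are:

  0-simplices (9): a, b, c, d, e, f, g, h, i
  1-simplices (12): ac, ad, bc, bf, cd, ce, cf, cg, ch, ci, eh, gi

Hence C_0 ≅ Z^9, C_1 ≅ Z^12.

The boundary map ∂_1: C_1 → C_0 is given by ∂[p,q] = [q] − [p]. For instance
  ∂cd = d − c.
As a 9×12 matrix over Z this has rank 8, with invariant factors (1,1,1,1,1,1,1,1).

From H_k ≅ ker(∂_k) / im(∂_{k+1}) we obtain:

  H_0: rank C_0 − rank ∂_1 = 9 − 8 = 1, and the invariant factors of ∂_1 are all 1, so H_0 ≅ Z.
  H_1: rank ker ∂_1 − rank ∂_2 = (12 − 8) − 0 = 4, and there is no ∂_2, so H_1 ≅ Z^4.

(K is a triangulation of a wedge of 4 circles.)

Hence the Betti numbers are b_0 = 1, b_1 = 4.

b_0 = 1, b_1 = 4.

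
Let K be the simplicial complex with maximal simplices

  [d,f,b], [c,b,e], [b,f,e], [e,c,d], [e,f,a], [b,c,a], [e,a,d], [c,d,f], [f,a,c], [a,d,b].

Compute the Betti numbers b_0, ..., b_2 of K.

b_0 = 1, b_1 = 0, b_2 = 0.

K has 6 vertices, 15 edges, 10 triangles.
rank ∂_0 = 0, rank ∂_1 = 5 ⇒ b_0 = 6 − 0 − 5 = 1; all invariant factors of ∂_1 are 1 so no torsion. So H_0 = Z.
rank ∂_1 = 5, rank ∂_2 = 10 ⇒ b_1 = 15 − 5 − 10 = 0; ∂_2 has invariant factor(s) [2] giving torsion. So H_1 = Z/2.
rank ∂_2 = 10, rank ∂_3 = 0 ⇒ b_2 = 10 − 10 − 0 = 0. So H_2 = 0.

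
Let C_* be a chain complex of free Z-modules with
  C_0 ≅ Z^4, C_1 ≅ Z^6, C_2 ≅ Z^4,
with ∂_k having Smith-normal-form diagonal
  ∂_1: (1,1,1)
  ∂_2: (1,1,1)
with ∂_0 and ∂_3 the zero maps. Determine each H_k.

H_0: b_0 = 4 − 0 − 3 = 1; torsion from ∂_1 factors > 1: none. So H_0 ≅ Z.
H_1: b_1 = 6 − 3 − 3 = 0; torsion from ∂_2 factors > 1: none. So H_1 ≅ 0.
H_2: b_2 = 4 − 3 − 0 = 1; torsion from ∂_3 factors > 1: none. So H_2 ≅ Z.

H_0 ≅ Z,  H_1 = 0,  H_2 ≅ Z.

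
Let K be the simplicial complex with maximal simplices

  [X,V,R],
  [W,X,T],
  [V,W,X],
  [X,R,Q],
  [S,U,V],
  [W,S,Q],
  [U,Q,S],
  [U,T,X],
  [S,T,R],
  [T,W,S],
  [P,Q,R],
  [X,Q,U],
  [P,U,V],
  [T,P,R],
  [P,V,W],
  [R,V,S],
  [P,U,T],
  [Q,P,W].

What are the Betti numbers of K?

b_0 = 1, b_1 = 2, b_2 = 1.

Order the vertices as P < Q < R < S < T < U < V < W < X. Listing each simplex with vertices in this order, K has dimension 2 with simplices:

  0-simplices (9): P, Q, R, S, T, U, V, W, X
  1-simplices (27): PQ, PR, PT, PU, PV, PW, QR, QS, QU, QW, QX, RS, RT, RV, RX, ST, SU, SV, SW, TU, TW, TX, UV, UX, VW, VX, WX
  2-simplices (18): PQR, PQW, PRT, PTU, PUV, PVW, QRX, QSU, QSW, QUX, RST, RSV, RVX, STW, SUV, TUX, TWX, VWX

Hence C_0 ≅ Z^9, C_1 ≅ Z^27, C_2 ≅ Z^18.

∂_1: C_1 → C_0 maps an edge to its endpoints' difference, ∂[p,q] = q − p. For instance
  ∂QX = X − Q.
The 9×27 boundary matrix has rank 8 and Smith normal form diag(1,1,1,1,1,1,1,1).

Boundary ∂_2: C_2 → C_1 acts by ∂[p,q,r] = [q,r] − [p,r] + [p,q]. For instance
  ∂STW = TW − SW + ST,
  ∂QSW = SW − QW + QS.
This gives a 27×18 integer matrix of rank 17; reducing to Smith normal form yields diagonal entries (1,1,1,1,1,1,1,1,1,1,1,1,1,1,1,1,1).

Computing H_k = (kernel of ∂_k) / (image of ∂_{k+1}):

  H_0: rank C_0 − rank ∂_1 = 9 − 8 = 1, and the invariant factors of ∂_1 are all 1, so H_0 = Z.
  H_1: rank ker ∂_1 − rank ∂_2 = (27 − 8) − 17 = 2, and the invariant factors of ∂_2 are all 1, so H_1 = Z^2.
  H_2: rank ker ∂_2 − rank ∂_3 = (18 − 17) − 0 = 1, and there is no ∂_3, so H_2 = Z.

(K is a triangulation of the torus T^2.)

Hence the Betti numbers are b_0 = 1, b_1 = 2, b_2 = 1.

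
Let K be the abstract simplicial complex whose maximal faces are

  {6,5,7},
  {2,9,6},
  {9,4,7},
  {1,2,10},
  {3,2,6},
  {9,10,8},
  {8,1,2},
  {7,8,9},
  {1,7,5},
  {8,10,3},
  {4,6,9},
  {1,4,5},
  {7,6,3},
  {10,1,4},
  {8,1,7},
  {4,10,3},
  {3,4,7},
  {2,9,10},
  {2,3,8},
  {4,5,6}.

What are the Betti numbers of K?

K has 10 vertices, 30 edges, 20 triangles.
rank ∂_0 = 0, rank ∂_1 = 9 ⇒ b_0 = 10 − 0 − 9 = 1; all invariant factors of ∂_1 are 1 so no torsion. So H_0 ≅ Z.
rank ∂_1 = 9, rank ∂_2 = 20 ⇒ b_1 = 30 − 9 − 20 = 1; ∂_2 has invariant factor(s) [2] giving torsion. So H_1 ≅ Z ⊕ Z_2.
rank ∂_2 = 20, rank ∂_3 = 0 ⇒ b_2 = 20 − 20 − 0 = 0. So H_2 ≅ 0.

b_0 = 1, b_1 = 1, b_2 = 0.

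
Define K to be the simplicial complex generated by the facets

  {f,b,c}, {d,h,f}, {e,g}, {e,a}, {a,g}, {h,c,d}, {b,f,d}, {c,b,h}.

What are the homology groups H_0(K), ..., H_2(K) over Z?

H_0 = Z^2,  H_1 = Z^2,  H_2 = 0.

Take the total order a < b < c < d < e < f < g < h on the vertex set. Then K (dimension 2) consists of the simplices:

  0-simplices (8): a, b, c, d, e, f, g, h
  1-simplices (13): ae, ag, bc, bd, bf, bh, cd, cf, ch, df, dh, eg, fh
  2-simplices (5): bcf, bch, bdf, cdh, dfh

so the chain groups are C_0 ≅ Z^8, C_1 ≅ Z^13, C_2 ≅ Z^5.

Boundary ∂_1: C_1 → C_0 is given by ∂[p,q] = [q] − [p].
The 8×13 boundary matrix has rank 6 and Smith normal form diag(1,1,1,1,1,1).

∂_2: C_2 → C_1 maps a triangle to the signed sum of its edges. For instance
  ∂cdh = dh − ch + cd,
  ∂bdf = df − bf + bd.
The resulting 13×5 matrix has rank 5, and its Smith normal form has invariant factors (1,1,1,1,1).

Now H_k = ker ∂_k / im ∂_{k+1}, so:

  H_0: rank C_0 − rank ∂_1 = 8 − 6 = 2, and the invariant factors of ∂_1 are all 1, so H_0 ≅ Z^2.
  H_1: rank ker ∂_1 − rank ∂_2 = (13 − 6) − 5 = 2, and the invariant factors of ∂_2 are all 1, so H_1 ≅ Z^2.
  H_2: rank ker ∂_2 − rank ∂_3 = (5 − 5) − 0 = 0, and there is no ∂_3, so H_2 ≅ 0.

As a check, the Euler characteristic is 8 − 13 + 5 = 0, which agrees with 2 − 2 + 0 = 0.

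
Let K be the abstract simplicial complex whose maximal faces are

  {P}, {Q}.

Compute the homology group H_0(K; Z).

We work with the vertex ordering P < Q. The simplices of K, each written with vertices in increasing order, are:

  0-simplices (2): P, Q

giving chain groups C_0 ≅ Z^2.

Computing H_k = (kernel of ∂_k) / (image of ∂_{k+1}):

  H_0: rank C_0 − rank ∂_1 = 2 − 0 = 2, and there is no ∂_1, so H_0 ≅ Z^2.

(K is a triangulation of a set of 2 points.)

H_0 = Z^2.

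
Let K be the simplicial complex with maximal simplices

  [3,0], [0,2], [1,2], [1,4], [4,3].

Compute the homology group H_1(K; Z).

H_1 ≅ Z.

Order the vertices as 0 < 1 < 2 < 3 < 4. Listing each simplex with vertices in this order, K has dimension 1 with simplices:

  0-simplices (5): [0], [1], [2], [3], [4]
  1-simplices (5): [0,2], [0,3], [1,2], [1,4], [3,4]

giving chain groups C_0 ≅ Z^5, C_1 ≅ Z^5.

Boundary ∂_1: C_1 → C_0 sends each edge [p,q] (with p < q) to q − p. For instance
  ∂[1,4] = [4] − [1].
The resulting 5×5 matrix has rank 4, and its Smith normal form has invariant factors (1,1,1,1).

Reading off H_k = ker ∂_k / im ∂_{k+1}:

  H_1: rank ker ∂_1 − rank ∂_2 = (5 − 4) − 0 = 1, and there is no ∂_2, so H_1 ≅ Z.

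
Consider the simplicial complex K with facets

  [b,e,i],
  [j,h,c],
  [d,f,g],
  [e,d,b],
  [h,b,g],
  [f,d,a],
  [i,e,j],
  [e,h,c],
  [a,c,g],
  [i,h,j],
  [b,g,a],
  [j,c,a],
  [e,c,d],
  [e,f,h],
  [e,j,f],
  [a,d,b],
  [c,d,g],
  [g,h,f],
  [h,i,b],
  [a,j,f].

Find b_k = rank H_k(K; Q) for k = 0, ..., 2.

b_0 = 1, b_1 = 1, b_2 = 0.

Fix the vertex order a < b < c < d < e < f < g < h < i < j and write every simplex with vertices in increasing order. Then dim K = 2 and the simplices of K are:

  0-simplices (10): a, b, c, d, e, f, g, h, i, j
  1-simplices (30): ab, ac, ad, af, ag, aj, bd, be, bg, bh, bi, cd, ce, cg, ch, cj, de, df, dg, ef, eh, ei, ej, fg, fh, fj, gh, hi, hj, ij
  2-simplices (20): abd, abg, acg, acj, adf, afj, bde, bei, bgh, bhi, cde, cdg, ceh, chj, dfg, efh, efj, eij, fgh, hij

Hence C_0 ≅ Z^10, C_1 ≅ Z^30, C_2 ≅ Z^20.

Boundary ∂_1: C_1 → C_0 maps an edge to its endpoints' difference, ∂[p,q] = q − p. For instance
  ∂bd = d − b.
This gives a 10×30 integer matrix of rank 9; reducing to Smith normal form yields diagonal entries (1,1,1,1,1,1,1,1,1).

Boundary ∂_2: C_2 → C_1 maps a triangle to the signed sum of its edges. For instance
  ∂acj = cj − aj + ac,
  ∂bgh = gh − bh + bg.
The 30×20 boundary matrix has rank 20 and Smith normal form diag(1,1,1,1,1,1,1,1,1,1,1,1,1,1,1,1,1,1,1,2).

From H_k ≅ ker(∂_k) / im(∂_{k+1}) we obtain:

  H_0: rank C_0 − rank ∂_1 = 10 − 9 = 1, and the invariant factors of ∂_1 are all 1, so H_0 ≅ Z.
  H_1: rank ker ∂_1 − rank ∂_2 = (30 − 9) − 20 = 1, and ∂_2 has invariant factor 2 > 1, so H_1 ≅ Z ⊕ Z/2.
  H_2: rank ker ∂_2 − rank ∂_3 = (20 − 20) − 0 = 0, and there is no ∂_3, so H_2 ≅ 0.

Hence the Betti numbers are b_0 = 1, b_1 = 1, b_2 = 0.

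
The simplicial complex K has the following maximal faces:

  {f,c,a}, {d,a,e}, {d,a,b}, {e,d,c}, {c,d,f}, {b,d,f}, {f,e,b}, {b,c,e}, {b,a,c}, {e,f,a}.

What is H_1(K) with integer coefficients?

H_1 ≅ Z/2.

Take the total order a < b < c < d < e < f on the vertex set. Then K (dimension 2) consists of the simplices:

  0-simplices (6): a, b, c, d, e, f
  1-simplices (15): ab, ac, ad, ae, af, bc, bd, be, bf, cd, ce, cf, de, df, ef
  2-simplices (10): abc, abd, acf, ade, aef, bce, bdf, bef, cde, cdf

giving chain groups C_0 ≅ Z^6, C_1 ≅ Z^15, C_2 ≅ Z^10.

∂_1: C_1 → C_0 maps an edge to its endpoints' difference, ∂[p,q] = q − p.
The resulting 6×15 matrix has rank 5, and its Smith normal form has invariant factors (1,1,1,1,1).

The boundary map ∂_2: C_2 → C_1 acts by ∂[p,q,r] = [q,r] − [p,r] + [p,q]. For instance
  ∂cdf = df − cf + cd,
  ∂bef = ef − bf + be.
The resulting 15×10 matrix has rank 10, and its Smith normal form has invariant factors (1,1,1,1,1,1,1,1,1,2).

Computing H_k = (kernel of ∂_k) / (image of ∂_{k+1}):

  H_1: rank ker ∂_1 − rank ∂_2 = (15 − 5) − 10 = 0, and ∂_2 has invariant factor 2 > 1, so H_1 = Z/2.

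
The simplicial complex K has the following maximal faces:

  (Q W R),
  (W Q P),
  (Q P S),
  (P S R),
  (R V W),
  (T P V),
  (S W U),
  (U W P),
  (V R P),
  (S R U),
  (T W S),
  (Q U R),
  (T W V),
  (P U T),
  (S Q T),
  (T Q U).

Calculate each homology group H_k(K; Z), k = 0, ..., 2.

Fix the vertex order P < Q < R < S < T < U < V < W and write every simplex with vertices in increasing order. Then dim K = 2 and the simplices of K are:

  0-simplices (8): P, Q, R, S, T, U, V, W
  1-simplices (24): PQ, PR, PS, PT, PU, PV, PW, QR, QS, QT, QU, QW, RS, RU, RV, RW, ST, SU, SW, TU, TV, TW, UW, VW
  2-simplices (16): PQS, PQW, PRS, PRV, PTU, PTV, PUW, QRU, QRW, QST, QTU, RSU, RVW, STW, SUW, TVW

Hence C_0 ≅ Z^8, C_1 ≅ Z^24, C_2 ≅ Z^16.

Boundary ∂_1: C_1 → C_0 sends each edge [p,q] (with p < q) to q − p.
The 8×24 boundary matrix has rank 7 and Smith normal form diag(1,1,1,1,1,1,1).

Boundary ∂_2: C_2 → C_1 sends each 2-simplex [p,q,r] to [q,r] − [p,r] + [p,q]. For instance
  ∂SUW = UW − SW + SU,
  ∂QTU = TU − QU + QT.
This gives a 24×16 integer matrix of rank 15; reducing to Smith normal form yields diagonal entries (1,1,1,1,1,1,1,1,1,1,1,1,1,1,1).

Reading off H_k = ker ∂_k / im ∂_{k+1}:

  H_0: rank C_0 − rank ∂_1 = 8 − 7 = 1, and the invariant factors of ∂_1 are all 1, so H_0 ≅ Z.
  H_1: rank ker ∂_1 − rank ∂_2 = (24 − 7) − 15 = 2, and the invariant factors of ∂_2 are all 1, so H_1 ≅ Z^2.
  H_2: rank ker ∂_2 − rank ∂_3 = (16 − 15) − 0 = 1, and there is no ∂_3, so H_2 ≅ Z.

(K is a triangulation of the torus T^2.)

H_0 = Z,  H_1 = Z^2,  H_2 = Z.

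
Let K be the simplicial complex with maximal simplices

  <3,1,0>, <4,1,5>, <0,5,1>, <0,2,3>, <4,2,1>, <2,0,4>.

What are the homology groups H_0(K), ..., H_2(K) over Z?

K has 6 vertices, 12 edges, 6 triangles.
rank ∂_0 = 0, rank ∂_1 = 5 ⇒ b_0 = 6 − 0 − 5 = 1; all invariant factors of ∂_1 are 1 so no torsion. So H_0 = Z.
rank ∂_1 = 5, rank ∂_2 = 6 ⇒ b_1 = 12 − 5 − 6 = 1; all invariant factors of ∂_2 are 1 so no torsion. So H_1 = Z.
rank ∂_2 = 6, rank ∂_3 = 0 ⇒ b_2 = 6 − 6 − 0 = 0. So H_2 = 0.

H_0 ≅ Z,  H_1 ≅ Z,  H_2 = 0.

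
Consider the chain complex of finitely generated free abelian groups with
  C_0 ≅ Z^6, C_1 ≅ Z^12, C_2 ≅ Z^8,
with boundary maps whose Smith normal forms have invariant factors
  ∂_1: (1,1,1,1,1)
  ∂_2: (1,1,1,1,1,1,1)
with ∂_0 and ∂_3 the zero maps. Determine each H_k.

H_0: b_0 = 6 − 0 − 5 = 1; torsion from ∂_1 factors > 1: none. So H_0 ≅ Z.
H_1: b_1 = 12 − 5 − 7 = 0; torsion from ∂_2 factors > 1: none. So H_1 ≅ 0.
H_2: b_2 = 8 − 7 − 0 = 1; torsion from ∂_3 factors > 1: none. So H_2 ≅ Z.

H_0 ≅ Z,  H_1 = 0,  H_2 ≅ Z.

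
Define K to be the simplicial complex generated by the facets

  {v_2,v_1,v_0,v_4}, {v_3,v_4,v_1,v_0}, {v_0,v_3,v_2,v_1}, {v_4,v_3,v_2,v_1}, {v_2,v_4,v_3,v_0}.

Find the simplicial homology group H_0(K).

We work with the vertex ordering v_0 < v_1 < v_2 < v_3 < v_4. The simplices of K, each written with vertices in increasing order, are:

  0-simplices (5): [v_0], [v_1], [v_2], [v_3], [v_4]
  1-simplices (10): [v_0,v_1], [v_0,v_2], [v_0,v_3], [v_0,v_4], [v_1,v_2], [v_1,v_3], [v_1,v_4], [v_2,v_3], [v_2,v_4], [v_3,v_4]
  2-simplices (10): [v_0,v_1,v_2], [v_0,v_1,v_3], [v_0,v_1,v_4], [v_0,v_2,v_3], [v_0,v_2,v_4], [v_0,v_3,v_4], [v_1,v_2,v_3], [v_1,v_2,v_4], [v_1,v_3,v_4], [v_2,v_3,v_4]
  3-simplices (5): [v_0,v_1,v_2,v_3], [v_0,v_1,v_2,v_4], [v_0,v_1,v_3,v_4], [v_0,v_2,v_3,v_4], [v_1,v_2,v_3,v_4]

so the chain groups are C_0 ≅ Z^5, C_1 ≅ Z^10, C_2 ≅ Z^10, C_3 ≅ Z^5.

Boundary ∂_1: C_1 → C_0 is given by ∂[p,q] = [q] − [p].
The resulting 5×10 matrix has rank 4, and its Smith normal form has invariant factors (1,1,1,1).

The boundary map ∂_2: C_2 → C_1 maps a triangle to the signed sum of its edges. For instance
  ∂[v_0,v_2,v_3] = [v_2,v_3] − [v_0,v_3] + [v_0,v_2],
  ∂[v_0,v_2,v_4] = [v_2,v_4] − [v_0,v_4] + [v_0,v_2].
As a 10×10 matrix over Z this has rank 6, with invariant factors (1,1,1,1,1,1).

∂_3: C_3 → C_2 sends each 3-simplex σ to the alternating sum Σ_i (−1)^i (σ with its i-th vertex removed). For instance
  ∂[v_0,v_1,v_2,v_3] = [v_1,v_2,v_3] − [v_0,v_2,v_3] + [v_0,v_1,v_3] − [v_0,v_1,v_2],
  ∂[v_1,v_2,v_3,v_4] = [v_2,v_3,v_4] − [v_1,v_3,v_4] + [v_1,v_2,v_4] − [v_1,v_2,v_3].
The 10×5 boundary matrix has rank 4 and Smith normal form diag(1,1,1,1).

Reading off H_k = ker ∂_k / im ∂_{k+1}:

  H_0: rank C_0 − rank ∂_1 = 5 − 4 = 1, and the invariant factors of ∂_1 are all 1, so H_0 ≅ Z.

H_0 ≅ Z.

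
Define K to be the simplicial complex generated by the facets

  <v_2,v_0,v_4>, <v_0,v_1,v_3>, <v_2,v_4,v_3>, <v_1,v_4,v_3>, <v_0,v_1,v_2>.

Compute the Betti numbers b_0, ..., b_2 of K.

Fix the vertex order v_0 < v_1 < v_2 < v_3 < v_4 and write every simplex with vertices in increasing order. Then dim K = 2 and the simplices of K are:

  0-simplices (5): [v_0], [v_1], [v_2], [v_3], [v_4]
  1-simplices (10): [v_0,v_1], [v_0,v_2], [v_0,v_3], [v_0,v_4], [v_1,v_2], [v_1,v_3], [v_1,v_4], [v_2,v_3], [v_2,v_4], [v_3,v_4]
  2-simplices (5): [v_0,v_1,v_2], [v_0,v_1,v_3], [v_0,v_2,v_4], [v_1,v_3,v_4], [v_2,v_3,v_4]

Hence C_0 ≅ Z^5, C_1 ≅ Z^10, C_2 ≅ Z^5.

The boundary map ∂_1: C_1 → C_0 sends each edge [p,q] (with p < q) to q − p.
The resulting 5×10 matrix has rank 4, and its Smith normal form has invariant factors (1,1,1,1).

Boundary ∂_2: C_2 → C_1 acts by ∂[p,q,r] = [q,r] − [p,r] + [p,q]. For instance
  ∂[v_0,v_1,v_2] = [v_1,v_2] − [v_0,v_2] + [v_0,v_1],
  ∂[v_1,v_3,v_4] = [v_3,v_4] − [v_1,v_4] + [v_1,v_3].
This gives a 10×5 integer matrix of rank 5; reducing to Smith normal form yields diagonal entries (1,1,1,1,1).

From H_k ≅ ker(∂_k) / im(∂_{k+1}) we obtain:

  H_0: rank C_0 − rank ∂_1 = 5 − 4 = 1, and the invariant factors of ∂_1 are all 1, so H_0 = Z.
  H_1: rank ker ∂_1 − rank ∂_2 = (10 − 4) − 5 = 1, and the invariant factors of ∂_2 are all 1, so H_1 = Z.
  H_2: rank ker ∂_2 − rank ∂_3 = (5 − 5) − 0 = 0, and there is no ∂_3, so H_2 = 0.

Hence the Betti numbers are b_0 = 1, b_1 = 1, b_2 = 0.

b_0 = 1, b_1 = 1, b_2 = 0.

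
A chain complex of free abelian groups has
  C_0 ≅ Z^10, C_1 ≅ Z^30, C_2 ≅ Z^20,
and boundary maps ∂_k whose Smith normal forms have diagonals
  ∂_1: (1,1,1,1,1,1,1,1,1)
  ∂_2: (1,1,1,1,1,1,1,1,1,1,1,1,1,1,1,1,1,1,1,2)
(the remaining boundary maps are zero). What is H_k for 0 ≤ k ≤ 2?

H_0 = Z,  H_1 = Z × Z/2,  H_2 = 0.

H_0: b_0 = 10 − 0 − 9 = 1; torsion from ∂_1 factors > 1: none. So H_0 = Z.
H_1: b_1 = 30 − 9 − 20 = 1; torsion from ∂_2 factors > 1: [2]. So H_1 = Z × Z/2.
H_2: b_2 = 20 − 20 − 0 = 0; torsion from ∂_3 factors > 1: none. So H_2 = 0.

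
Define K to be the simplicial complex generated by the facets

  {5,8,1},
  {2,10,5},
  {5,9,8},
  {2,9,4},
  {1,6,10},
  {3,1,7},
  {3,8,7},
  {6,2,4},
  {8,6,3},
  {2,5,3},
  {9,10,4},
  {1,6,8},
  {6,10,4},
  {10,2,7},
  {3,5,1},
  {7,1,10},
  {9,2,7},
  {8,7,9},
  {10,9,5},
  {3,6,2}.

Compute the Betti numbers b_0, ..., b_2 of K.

Take the total order 1 < 2 < 3 < 4 < 5 < 6 < 7 < 8 < 9 < 10 on the vertex set. Then K (dimension 2) consists of the simplices:

  0-simplices (10): [1], [2], [3], [4], [5], [6], [7], [8], [9], [10]
  1-simplices (30): (30 of them)
  2-simplices (20): (20 of them)

so the chain groups are C_0 ≅ Z^10, C_1 ≅ Z^30, C_2 ≅ Z^20.

The boundary map ∂_1: C_1 → C_0 is given by ∂[p,q] = [q] − [p].
This gives a 10×30 integer matrix of rank 9; reducing to Smith normal form yields diagonal entries (1,1,1,1,1,1,1,1,1).

The boundary map ∂_2: C_2 → C_1 sends each 2-simplex [p,q,r] to [q,r] − [p,r] + [p,q]. For instance
  ∂[2,7,9] = [7,9] − [2,9] + [2,7],
  ∂[1,7,10] = [7,10] − [1,10] + [1,7].
As a 30×20 matrix over Z this has rank 20, with invariant factors (1,1,1,1,1,1,1,1,1,1,1,1,1,1,1,1,1,1,1,2).

From H_k ≅ ker(∂_k) / im(∂_{k+1}) we obtain:

  H_0: rank C_0 − rank ∂_1 = 10 − 9 = 1, and the invariant factors of ∂_1 are all 1, so H_0 ≅ Z.
  H_1: rank ker ∂_1 − rank ∂_2 = (30 − 9) − 20 = 1, and ∂_2 has invariant factor 2 > 1, so H_1 ≅ Z × Z/2.
  H_2: rank ker ∂_2 − rank ∂_3 = (20 − 20) − 0 = 0, and there is no ∂_3, so H_2 ≅ 0.

Hence the Betti numbers are b_0 = 1, b_1 = 1, b_2 = 0.

b_0 = 1, b_1 = 1, b_2 = 0.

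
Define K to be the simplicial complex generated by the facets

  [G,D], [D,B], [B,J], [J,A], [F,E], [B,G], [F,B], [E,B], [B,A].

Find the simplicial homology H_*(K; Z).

H_0 = Z,  H_1 = Z^3.

K has 7 vertices, 9 edges.
rank ∂_0 = 0, rank ∂_1 = 6 ⇒ b_0 = 7 − 0 − 6 = 1; all invariant factors of ∂_1 are 1 so no torsion. So H_0 = Z.
rank ∂_1 = 6, rank ∂_2 = 0 ⇒ b_1 = 9 − 6 − 0 = 3. So H_1 = Z^3.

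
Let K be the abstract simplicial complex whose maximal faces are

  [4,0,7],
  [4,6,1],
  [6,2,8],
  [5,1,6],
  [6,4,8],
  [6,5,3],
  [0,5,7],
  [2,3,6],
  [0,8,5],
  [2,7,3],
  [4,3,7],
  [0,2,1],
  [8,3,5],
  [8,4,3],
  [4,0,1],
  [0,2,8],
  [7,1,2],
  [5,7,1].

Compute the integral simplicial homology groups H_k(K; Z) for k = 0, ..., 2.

H_0 ≅ Z,  H_1 ≅ Z ⊕ Z/2,  H_2 = 0.

Order the vertices as 0 < 1 < 2 < 3 < 4 < 5 < 6 < 7 < 8. Listing each simplex with vertices in this order, K has dimension 2 with simplices:

  0-simplices (9): [0], [1], [2], [3], [4], [5], [6], [7], [8]
  1-simplices (27): (27 of them)
  2-simplices (18): [0,1,2], [0,1,4], [0,2,8], [0,4,7], [0,5,7], [0,5,8], [1,2,7], [1,4,6], [1,5,6], [1,5,7], [2,3,6], [2,3,7], [2,6,8], [3,4,7], [3,4,8], [3,5,6], [3,5,8], [4,6,8]

giving chain groups C_0 ≅ Z^9, C_1 ≅ Z^27, C_2 ≅ Z^18.

Boundary ∂_1: C_1 → C_0 is given by ∂[p,q] = [q] − [p]. For instance
  ∂[3,7] = [7] − [3].
As a 9×27 matrix over Z this has rank 8, with invariant factors (1,1,1,1,1,1,1,1).

∂_2: C_2 → C_1 acts by ∂[p,q,r] = [q,r] − [p,r] + [p,q]. For instance
  ∂[1,5,6] = [5,6] − [1,6] + [1,5],
  ∂[0,1,2] = [1,2] − [0,2] + [0,1].
The resulting 27×18 matrix has rank 18, and its Smith normal form has invariant factors (1,1,1,1,1,1,1,1,1,1,1,1,1,1,1,1,1,2).

Computing H_k = (kernel of ∂_k) / (image of ∂_{k+1}):

  H_0: rank C_0 − rank ∂_1 = 9 − 8 = 1, and the invariant factors of ∂_1 are all 1, so H_0 ≅ Z.
  H_1: rank ker ∂_1 − rank ∂_2 = (27 − 8) − 18 = 1, and ∂_2 has invariant factor 2 > 1, so H_1 ≅ Z ⊕ Z/2.
  H_2: rank ker ∂_2 − rank ∂_3 = (18 − 18) − 0 = 0, and there is no ∂_3, so H_2 ≅ 0.

As a check, the Euler characteristic is 9 − 27 + 18 = 0, which agrees with 1 − 1 + 0 = 0.
(K is a triangulation of the Klein bottle.)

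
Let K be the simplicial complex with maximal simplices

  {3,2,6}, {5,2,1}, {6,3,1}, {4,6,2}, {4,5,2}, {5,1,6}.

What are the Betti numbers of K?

Fix the vertex order 1 < 2 < 3 < 4 < 5 < 6 and write every simplex with vertices in increasing order. Then dim K = 2 and the simplices of K are:

  0-simplices (6): [1], [2], [3], [4], [5], [6]
  1-simplices (12): [1,2], [1,3], [1,5], [1,6], [2,3], [2,4], [2,5], [2,6], [3,6], [4,5], [4,6], [5,6]
  2-simplices (6): [1,2,5], [1,3,6], [1,5,6], [2,3,6], [2,4,5], [2,4,6]

Hence C_0 ≅ Z^6, C_1 ≅ Z^12, C_2 ≅ Z^6.

The boundary map ∂_1: C_1 → C_0 sends each edge [p,q] (with p < q) to q − p. For instance
  ∂[4,6] = [6] − [4].
As a 6×12 matrix over Z this has rank 5, with invariant factors (1,1,1,1,1).

∂_2: C_2 → C_1 sends each 2-simplex [p,q,r] to [q,r] − [p,r] + [p,q]. For instance
  ∂[2,3,6] = [3,6] − [2,6] + [2,3],
  ∂[1,3,6] = [3,6] − [1,6] + [1,3].
This gives a 12×6 integer matrix of rank 6; reducing to Smith normal form yields diagonal entries (1,1,1,1,1,1).

Now H_k = ker ∂_k / im ∂_{k+1}, so:

  H_0: rank C_0 − rank ∂_1 = 6 − 5 = 1, and the invariant factors of ∂_1 are all 1, so H_0 = Z.
  H_1: rank ker ∂_1 − rank ∂_2 = (12 − 5) − 6 = 1, and the invariant factors of ∂_2 are all 1, so H_1 = Z.
  H_2: rank ker ∂_2 − rank ∂_3 = (6 − 6) − 0 = 0, and there is no ∂_3, so H_2 = 0.

Hence the Betti numbers are b_0 = 1, b_1 = 1, b_2 = 0.

b_0 = 1, b_1 = 1, b_2 = 0.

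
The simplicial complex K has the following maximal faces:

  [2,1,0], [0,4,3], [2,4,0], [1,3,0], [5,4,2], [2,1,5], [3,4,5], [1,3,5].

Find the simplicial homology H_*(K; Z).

H_0 ≅ Z,  H_1 = 0,  H_2 ≅ Z.

Order the vertices as 0 < 1 < 2 < 3 < 4 < 5. Listing each simplex with vertices in this order, K has dimension 2 with simplices:

  0-simplices (6): [0], [1], [2], [3], [4], [5]
  1-simplices (12): [0,1], [0,2], [0,3], [0,4], [1,2], [1,3], [1,5], [2,4], [2,5], [3,4], [3,5], [4,5]
  2-simplices (8): [0,1,2], [0,1,3], [0,2,4], [0,3,4], [1,2,5], [1,3,5], [2,4,5], [3,4,5]

Hence C_0 ≅ Z^6, C_1 ≅ Z^12, C_2 ≅ Z^8.

Boundary ∂_1: C_1 → C_0 maps an edge to its endpoints' difference, ∂[p,q] = q − p.
The resulting 6×12 matrix has rank 5, and its Smith normal form has invariant factors (1,1,1,1,1).

Boundary ∂_2: C_2 → C_1 sends each 2-simplex [p,q,r] to [q,r] − [p,r] + [p,q]. For instance
  ∂[0,1,2] = [1,2] − [0,2] + [0,1],
  ∂[0,3,4] = [3,4] − [0,4] + [0,3].
The 12×8 boundary matrix has rank 7 and Smith normal form diag(1,1,1,1,1,1,1).

Computing H_k = (kernel of ∂_k) / (image of ∂_{k+1}):

  H_0: rank C_0 − rank ∂_1 = 6 − 5 = 1, and the invariant factors of ∂_1 are all 1, so H_0 ≅ Z.
  H_1: rank ker ∂_1 − rank ∂_2 = (12 − 5) − 7 = 0, and the invariant factors of ∂_2 are all 1, so H_1 ≅ 0.
  H_2: rank ker ∂_2 − rank ∂_3 = (8 − 7) − 0 = 1, and there is no ∂_3, so H_2 ≅ Z.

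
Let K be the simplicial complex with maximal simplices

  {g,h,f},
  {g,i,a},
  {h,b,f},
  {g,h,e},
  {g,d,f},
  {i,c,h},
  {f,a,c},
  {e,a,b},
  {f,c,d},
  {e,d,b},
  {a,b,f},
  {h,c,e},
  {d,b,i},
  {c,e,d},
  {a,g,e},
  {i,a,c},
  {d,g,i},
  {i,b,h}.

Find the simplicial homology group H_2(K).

We work with the vertex ordering a < b < c < d < e < f < g < h < i. The simplices of K, each written with vertices in increasing order, are:

  0-simplices (9): a, b, c, d, e, f, g, h, i
  1-simplices (27): ab, ac, ae, af, ag, ai, bd, be, bf, bh, bi, cd, ce, cf, ch, ci, de, df, dg, di, eg, eh, fg, fh, gh, gi, hi
  2-simplices (18): abe, abf, acf, aci, aeg, agi, bde, bdi, bfh, bhi, cde, cdf, ceh, chi, dfg, dgi, egh, fgh

Hence C_0 ≅ Z^9, C_1 ≅ Z^27, C_2 ≅ Z^18.

∂_1: C_1 → C_0 is given by ∂[p,q] = [q] − [p]. For instance
  ∂ci = i − c.
The 9×27 boundary matrix has rank 8 and Smith normal form diag(1,1,1,1,1,1,1,1).

∂_2: C_2 → C_1 sends each 2-simplex [p,q,r] to [q,r] − [p,r] + [p,q]. For instance
  ∂fgh = gh − fh + fg,
  ∂acf = cf − af + ac.
The 27×18 boundary matrix has rank 17 and Smith normal form diag(1,1,1,1,1,1,1,1,1,1,1,1,1,1,1,1,1).

From H_k ≅ ker(∂_k) / im(∂_{k+1}) we obtain:

  H_2: rank ker ∂_2 − rank ∂_3 = (18 − 17) − 0 = 1, and there is no ∂_3, so H_2 ≅ Z.

H_2 = Z.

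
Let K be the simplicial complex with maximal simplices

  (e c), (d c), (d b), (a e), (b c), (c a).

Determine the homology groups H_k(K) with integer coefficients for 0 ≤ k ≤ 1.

Take the total order a < b < c < d < e on the vertex set. Then K (dimension 1) consists of the simplices:

  0-simplices (5): a, b, c, d, e
  1-simplices (6): ac, ae, bc, bd, cd, ce

giving chain groups C_0 ≅ Z^5, C_1 ≅ Z^6.

∂_1: C_1 → C_0 is given by ∂[p,q] = [q] − [p]. For instance
  ∂bc = c − b.
The 5×6 boundary matrix has rank 4 and Smith normal form diag(1,1,1,1).

Reading off H_k = ker ∂_k / im ∂_{k+1}:

  H_0: rank C_0 − rank ∂_1 = 5 − 4 = 1, and the invariant factors of ∂_1 are all 1, so H_0 ≅ Z.
  H_1: rank ker ∂_1 − rank ∂_2 = (6 − 4) − 0 = 2, and there is no ∂_2, so H_1 ≅ Z^2.

(K is a triangulation of a wedge of 2 circles.)

H_0 = Z,  H_1 = Z^2.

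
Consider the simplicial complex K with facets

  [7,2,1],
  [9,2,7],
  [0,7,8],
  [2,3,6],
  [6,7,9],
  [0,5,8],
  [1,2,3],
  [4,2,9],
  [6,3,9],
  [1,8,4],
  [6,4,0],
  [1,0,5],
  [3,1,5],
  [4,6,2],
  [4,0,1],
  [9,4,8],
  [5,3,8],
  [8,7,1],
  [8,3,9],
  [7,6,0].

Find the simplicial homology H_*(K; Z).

Take the total order 0 < 1 < 2 < 3 < 4 < 5 < 6 < 7 < 8 < 9 on the vertex set. Then K (dimension 2) consists of the simplices:

  0-simplices (10): [0], [1], [2], [3], [4], [5], [6], [7], [8], [9]
  1-simplices (30): (30 of them)
  2-simplices (20): (20 of them)

giving chain groups C_0 ≅ Z^10, C_1 ≅ Z^30, C_2 ≅ Z^20.

The boundary map ∂_1: C_1 → C_0 is given by ∂[p,q] = [q] − [p]. For instance
  ∂[2,4] = [4] − [2].
This gives a 10×30 integer matrix of rank 9; reducing to Smith normal form yields diagonal entries (1,1,1,1,1,1,1,1,1).

Boundary ∂_2: C_2 → C_1 sends each 2-simplex [p,q,r] to [q,r] − [p,r] + [p,q]. For instance
  ∂[1,2,7] = [2,7] − [1,7] + [1,2],
  ∂[1,3,5] = [3,5] − [1,5] + [1,3].
The 30×20 boundary matrix has rank 20 and Smith normal form diag(1,1,1,1,1,1,1,1,1,1,1,1,1,1,1,1,1,1,1,2).

From H_k ≅ ker(∂_k) / im(∂_{k+1}) we obtain:

  H_0: rank C_0 − rank ∂_1 = 10 − 9 = 1, and the invariant factors of ∂_1 are all 1, so H_0 ≅ Z.
  H_1: rank ker ∂_1 − rank ∂_2 = (30 − 9) − 20 = 1, and ∂_2 has invariant factor 2 > 1, so H_1 ≅ Z ⊕ Z/2Z.
  H_2: rank ker ∂_2 − rank ∂_3 = (20 − 20) − 0 = 0, and there is no ∂_3, so H_2 ≅ 0.

H_0 = Z,  H_1 = Z ⊕ Z/2Z,  H_2 = 0.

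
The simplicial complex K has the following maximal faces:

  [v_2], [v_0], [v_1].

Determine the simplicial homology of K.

H_0 = Z^3.

We work with the vertex ordering v_0 < v_1 < v_2. The simplices of K, each written with vertices in increasing order, are:

  0-simplices (3): [v_0], [v_1], [v_2]

Hence C_0 ≅ Z^3.

From H_k ≅ ker(∂_k) / im(∂_{k+1}) we obtain:

  H_0: rank C_0 − rank ∂_1 = 3 − 0 = 3, and there is no ∂_1, so H_0 = Z^3.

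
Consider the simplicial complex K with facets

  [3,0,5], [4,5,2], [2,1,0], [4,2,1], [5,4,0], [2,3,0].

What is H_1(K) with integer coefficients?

H_1 = Z.

We work with the vertex ordering 0 < 1 < 2 < 3 < 4 < 5. The simplices of K, each written with vertices in increasing order, are:

  0-simplices (6): [0], [1], [2], [3], [4], [5]
  1-simplices (12): [0,1], [0,2], [0,3], [0,4], [0,5], [1,2], [1,4], [2,3], [2,4], [2,5], [3,5], [4,5]
  2-simplices (6): [0,1,2], [0,2,3], [0,3,5], [0,4,5], [1,2,4], [2,4,5]

Hence C_0 ≅ Z^6, C_1 ≅ Z^12, C_2 ≅ Z^6.

∂_1: C_1 → C_0 maps an edge to its endpoints' difference, ∂[p,q] = q − p.
The 6×12 boundary matrix has rank 5 and Smith normal form diag(1,1,1,1,1).

The boundary map ∂_2: C_2 → C_1 maps a triangle to the signed sum of its edges. For instance
  ∂[0,3,5] = [3,5] − [0,5] + [0,3],
  ∂[2,4,5] = [4,5] − [2,5] + [2,4].
This gives a 12×6 integer matrix of rank 6; reducing to Smith normal form yields diagonal entries (1,1,1,1,1,1).

Computing H_k = (kernel of ∂_k) / (image of ∂_{k+1}):

  H_1: rank ker ∂_1 − rank ∂_2 = (12 − 5) − 6 = 1, and the invariant factors of ∂_2 are all 1, so H_1 ≅ Z.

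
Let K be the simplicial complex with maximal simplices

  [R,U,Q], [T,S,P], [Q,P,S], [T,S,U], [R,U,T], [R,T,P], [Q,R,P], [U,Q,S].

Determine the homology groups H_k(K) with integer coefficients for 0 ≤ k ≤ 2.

Order the vertices as P < Q < R < S < T < U. Listing each simplex with vertices in this order, K has dimension 2 with simplices:

  0-simplices (6): P, Q, R, S, T, U
  1-simplices (12): PQ, PR, PS, PT, QR, QS, QU, RT, RU, ST, SU, TU
  2-simplices (8): PQR, PQS, PRT, PST, QRU, QSU, RTU, STU

Hence C_0 ≅ Z^6, C_1 ≅ Z^12, C_2 ≅ Z^8.

Boundary ∂_1: C_1 → C_0 sends each edge [p,q] (with p < q) to q − p. For instance
  ∂PT = T − P.
As a 6×12 matrix over Z this has rank 5, with invariant factors (1,1,1,1,1).

Boundary ∂_2: C_2 → C_1 sends each 2-simplex [p,q,r] to [q,r] − [p,r] + [p,q]. For instance
  ∂PQR = QR − PR + PQ,
  ∂QRU = RU − QU + QR.
The 12×8 boundary matrix has rank 7 and Smith normal form diag(1,1,1,1,1,1,1).

Reading off H_k = ker ∂_k / im ∂_{k+1}:

  H_0: rank C_0 − rank ∂_1 = 6 − 5 = 1, and the invariant factors of ∂_1 are all 1, so H_0 = Z.
  H_1: rank ker ∂_1 − rank ∂_2 = (12 − 5) − 7 = 0, and the invariant factors of ∂_2 are all 1, so H_1 = 0.
  H_2: rank ker ∂_2 − rank ∂_3 = (8 − 7) − 0 = 1, and there is no ∂_3, so H_2 = Z.

As a check, the Euler characteristic is 6 − 12 + 8 = 2, which agrees with 1 − 0 + 1 = 2.

H_0 = Z,  H_1 = 0,  H_2 = Z.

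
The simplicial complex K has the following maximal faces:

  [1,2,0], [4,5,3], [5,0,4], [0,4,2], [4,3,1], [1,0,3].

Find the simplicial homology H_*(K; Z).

H_0 ≅ Z,  H_1 ≅ Z,  H_2 = 0.

We work with the vertex ordering 0 < 1 < 2 < 3 < 4 < 5. The simplices of K, each written with vertices in increasing order, are:

  0-simplices (6): [0], [1], [2], [3], [4], [5]
  1-simplices (12): [0,1], [0,2], [0,3], [0,4], [0,5], [1,2], [1,3], [1,4], [2,4], [3,4], [3,5], [4,5]
  2-simplices (6): [0,1,2], [0,1,3], [0,2,4], [0,4,5], [1,3,4], [3,4,5]

giving chain groups C_0 ≅ Z^6, C_1 ≅ Z^12, C_2 ≅ Z^6.

∂_1: C_1 → C_0 sends each edge [p,q] (with p < q) to q − p.
As a 6×12 matrix over Z this has rank 5, with invariant factors (1,1,1,1,1).

The boundary map ∂_2: C_2 → C_1 acts by ∂[p,q,r] = [q,r] − [p,r] + [p,q]. For instance
  ∂[0,2,4] = [2,4] − [0,4] + [0,2],
  ∂[1,3,4] = [3,4] − [1,4] + [1,3].
The resulting 12×6 matrix has rank 6, and its Smith normal form has invariant factors (1,1,1,1,1,1).

Reading off H_k = ker ∂_k / im ∂_{k+1}:

  H_0: rank C_0 − rank ∂_1 = 6 − 5 = 1, and the invariant factors of ∂_1 are all 1, so H_0 = Z.
  H_1: rank ker ∂_1 − rank ∂_2 = (12 − 5) − 6 = 1, and the invariant factors of ∂_2 are all 1, so H_1 = Z.
  H_2: rank ker ∂_2 − rank ∂_3 = (6 − 6) − 0 = 0, and there is no ∂_3, so H_2 = 0.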